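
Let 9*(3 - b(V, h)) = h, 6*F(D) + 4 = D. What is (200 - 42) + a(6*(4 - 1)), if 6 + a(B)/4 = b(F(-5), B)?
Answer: 138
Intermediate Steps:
F(D) = -⅔ + D/6
b(V, h) = 3 - h/9
a(B) = -12 - 4*B/9 (a(B) = -24 + 4*(3 - B/9) = -24 + (12 - 4*B/9) = -12 - 4*B/9)
(200 - 42) + a(6*(4 - 1)) = (200 - 42) + (-12 - 8*(4 - 1)/3) = 158 + (-12 - 8*3/3) = 158 + (-12 - 4/9*18) = 158 + (-12 - 8) = 158 - 20 = 138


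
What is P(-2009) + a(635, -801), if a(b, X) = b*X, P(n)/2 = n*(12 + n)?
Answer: 7515311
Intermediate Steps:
P(n) = 2*n*(12 + n) (P(n) = 2*(n*(12 + n)) = 2*n*(12 + n))
a(b, X) = X*b
P(-2009) + a(635, -801) = 2*(-2009)*(12 - 2009) - 801*635 = 2*(-2009)*(-1997) - 508635 = 8023946 - 508635 = 7515311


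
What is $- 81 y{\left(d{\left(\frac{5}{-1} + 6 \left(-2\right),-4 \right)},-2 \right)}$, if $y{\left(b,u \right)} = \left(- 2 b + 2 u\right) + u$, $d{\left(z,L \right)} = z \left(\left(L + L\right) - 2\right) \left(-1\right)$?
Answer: $-27054$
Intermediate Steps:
$d{\left(z,L \right)} = - z \left(-2 + 2 L\right)$ ($d{\left(z,L \right)} = z \left(2 L - 2\right) \left(-1\right) = z \left(-2 + 2 L\right) \left(-1\right) = - z \left(-2 + 2 L\right)$)
$y{\left(b,u \right)} = - 2 b + 3 u$
$- 81 y{\left(d{\left(\frac{5}{-1} + 6 \left(-2\right),-4 \right)},-2 \right)} = - 81 \left(- 2 \cdot 2 \left(\frac{5}{-1} + 6 \left(-2\right)\right) \left(1 - -4\right) + 3 \left(-2\right)\right) = - 81 \left(- 2 \cdot 2 \left(5 \left(-1\right) - 12\right) \left(1 + 4\right) - 6\right) = - 81 \left(- 2 \cdot 2 \left(-5 - 12\right) 5 - 6\right) = - 81 \left(- 2 \cdot 2 \left(-17\right) 5 - 6\right) = - 81 \left(\left(-2\right) \left(-170\right) - 6\right) = - 81 \left(340 - 6\right) = \left(-81\right) 334 = -27054$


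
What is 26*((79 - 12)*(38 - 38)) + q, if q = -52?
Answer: -52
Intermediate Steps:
26*((79 - 12)*(38 - 38)) + q = 26*((79 - 12)*(38 - 38)) - 52 = 26*(67*0) - 52 = 26*0 - 52 = 0 - 52 = -52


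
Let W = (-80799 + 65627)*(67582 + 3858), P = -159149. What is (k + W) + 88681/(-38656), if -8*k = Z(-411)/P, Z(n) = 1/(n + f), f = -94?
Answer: -3367413786968932031277/3106792190720 ≈ -1.0839e+9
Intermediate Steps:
Z(n) = 1/(-94 + n) (Z(n) = 1/(n - 94) = 1/(-94 + n))
k = -1/642961960 (k = -1/(8*(-94 - 411)*(-159149)) = -(-1)/(8*(-505)*159149) = -(-1)*(-1)/(4040*159149) = -⅛*1/80370245 = -1/642961960 ≈ -1.5553e-9)
W = -1083887680 (W = -15172*71440 = -1083887680)
(k + W) + 88681/(-38656) = (-1/642961960 - 1083887680) + 88681/(-38656) = -696898547152652801/642961960 + 88681*(-1/38656) = -696898547152652801/642961960 - 88681/38656 = -3367413786968932031277/3106792190720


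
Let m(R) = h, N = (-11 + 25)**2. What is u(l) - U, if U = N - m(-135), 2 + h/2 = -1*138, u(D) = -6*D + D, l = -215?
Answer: 599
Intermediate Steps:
u(D) = -5*D
h = -280 (h = -4 + 2*(-1*138) = -4 + 2*(-138) = -4 - 276 = -280)
N = 196 (N = 14**2 = 196)
m(R) = -280
U = 476 (U = 196 - 1*(-280) = 196 + 280 = 476)
u(l) - U = -5*(-215) - 1*476 = 1075 - 476 = 599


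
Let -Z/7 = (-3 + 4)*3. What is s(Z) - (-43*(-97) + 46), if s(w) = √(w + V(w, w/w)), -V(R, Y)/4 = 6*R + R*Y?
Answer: -4217 + 9*√7 ≈ -4193.2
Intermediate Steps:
Z = -21 (Z = -7*(-3 + 4)*3 = -7*3 = -21)
V(R, Y) = -24*R - 4*R*Y (V(R, Y) = -4*(6*R + R*Y) = -24*R - 4*R*Y)
s(w) = 3*√3*√(-w) (s(w) = √(w - 4*w*(6 + w/w)) = √(w - 4*w*(6 + 1)) = √(w - 4*w*7) = √(w - 28*w) = √(-27*w) = 3*√3*√(-w))
s(Z) - (-43*(-97) + 46) = 3*√3*√(-1*(-21)) - (-43*(-97) + 46) = 3*√3*√21 - (4171 + 46) = 9*√7 - 1*4217 = 9*√7 - 4217 = -4217 + 9*√7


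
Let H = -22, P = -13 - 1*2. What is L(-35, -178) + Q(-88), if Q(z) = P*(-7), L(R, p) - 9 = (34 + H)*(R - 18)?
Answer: -522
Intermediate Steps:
P = -15 (P = -13 - 2 = -15)
L(R, p) = -207 + 12*R (L(R, p) = 9 + (34 - 22)*(R - 18) = 9 + 12*(-18 + R) = 9 + (-216 + 12*R) = -207 + 12*R)
Q(z) = 105 (Q(z) = -15*(-7) = 105)
L(-35, -178) + Q(-88) = (-207 + 12*(-35)) + 105 = (-207 - 420) + 105 = -627 + 105 = -522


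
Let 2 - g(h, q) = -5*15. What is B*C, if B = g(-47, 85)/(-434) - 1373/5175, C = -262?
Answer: 18608681/160425 ≈ 116.00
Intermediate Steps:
g(h, q) = 77 (g(h, q) = 2 - (-5)*15 = 2 - 1*(-75) = 2 + 75 = 77)
B = -142051/320850 (B = 77/(-434) - 1373/5175 = 77*(-1/434) - 1373*1/5175 = -11/62 - 1373/5175 = -142051/320850 ≈ -0.44273)
B*C = -142051/320850*(-262) = 18608681/160425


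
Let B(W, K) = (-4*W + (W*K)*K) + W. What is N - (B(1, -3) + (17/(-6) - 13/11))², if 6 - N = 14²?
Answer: -844801/4356 ≈ -193.94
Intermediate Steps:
N = -190 (N = 6 - 1*14² = 6 - 1*196 = 6 - 196 = -190)
B(W, K) = -3*W + W*K² (B(W, K) = (-4*W + (K*W)*K) + W = (-4*W + W*K²) + W = -3*W + W*K²)
N - (B(1, -3) + (17/(-6) - 13/11))² = -190 - (1*(-3 + (-3)²) + (17/(-6) - 13/11))² = -190 - (1*(-3 + 9) + (17*(-⅙) - 13*1/11))² = -190 - (1*6 + (-17/6 - 13/11))² = -190 - (6 - 265/66)² = -190 - (131/66)² = -190 - 1*17161/4356 = -190 - 17161/4356 = -844801/4356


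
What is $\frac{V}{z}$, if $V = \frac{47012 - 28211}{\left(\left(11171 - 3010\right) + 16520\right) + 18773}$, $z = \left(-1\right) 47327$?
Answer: $- \frac{18801}{2056547458} \approx -9.142 \cdot 10^{-6}$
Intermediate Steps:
$z = -47327$
$V = \frac{18801}{43454}$ ($V = \frac{18801}{\left(8161 + 16520\right) + 18773} = \frac{18801}{24681 + 18773} = \frac{18801}{43454} \approx 0.43266$)
$\frac{V}{z} = \frac{18801}{43454 \left(-47327\right)} = \frac{18801}{43454} \left(- \frac{1}{47327}\right) = - \frac{18801}{2056547458}$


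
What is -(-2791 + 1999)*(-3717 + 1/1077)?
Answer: -1056846912/359 ≈ -2.9439e+6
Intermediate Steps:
-(-2791 + 1999)*(-3717 + 1/1077) = -(-792)*(-3717 + 1/1077) = -(-792)*(-4003208)/1077 = -1*1056846912/359 = -1056846912/359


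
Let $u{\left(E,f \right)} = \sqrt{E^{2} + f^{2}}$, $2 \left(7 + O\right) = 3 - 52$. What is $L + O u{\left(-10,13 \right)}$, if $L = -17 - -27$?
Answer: $10 - \frac{63 \sqrt{269}}{2} \approx -506.64$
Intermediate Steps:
$L = 10$ ($L = -17 + 27 = 10$)
$O = - \frac{63}{2}$ ($O = -7 + \frac{3 - 52}{2} = -7 + \frac{1}{2} \left(-49\right) = -7 - \frac{49}{2} = - \frac{63}{2} \approx -31.5$)
$L + O u{\left(-10,13 \right)} = 10 - \frac{63 \sqrt{\left(-10\right)^{2} + 13^{2}}}{2} = 10 - \frac{63 \sqrt{100 + 169}}{2} = 10 - \frac{63 \sqrt{269}}{2}$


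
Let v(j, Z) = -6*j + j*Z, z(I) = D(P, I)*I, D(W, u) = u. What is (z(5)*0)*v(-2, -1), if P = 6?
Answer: 0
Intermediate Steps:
z(I) = I² (z(I) = I*I = I²)
v(j, Z) = -6*j + Z*j
(z(5)*0)*v(-2, -1) = (5²*0)*(-2*(-6 - 1)) = (25*0)*(-2*(-7)) = 0*14 = 0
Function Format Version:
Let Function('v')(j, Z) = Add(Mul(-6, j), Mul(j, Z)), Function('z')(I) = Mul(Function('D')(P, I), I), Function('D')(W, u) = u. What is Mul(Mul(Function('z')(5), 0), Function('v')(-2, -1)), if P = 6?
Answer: 0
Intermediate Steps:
Function('z')(I) = Pow(I, 2) (Function('z')(I) = Mul(I, I) = Pow(I, 2))
Function('v')(j, Z) = Add(Mul(-6, j), Mul(Z, j))
Mul(Mul(Function('z')(5), 0), Function('v')(-2, -1)) = Mul(Mul(Pow(5, 2), 0), Mul(-2, Add(-6, -1))) = Mul(Mul(25, 0), Mul(-2, -7)) = Mul(0, 14) = 0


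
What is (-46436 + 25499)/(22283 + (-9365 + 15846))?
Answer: -6979/9588 ≈ -0.72789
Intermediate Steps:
(-46436 + 25499)/(22283 + (-9365 + 15846)) = -20937/(22283 + 6481) = -20937/28764 = -20937*1/28764 = -6979/9588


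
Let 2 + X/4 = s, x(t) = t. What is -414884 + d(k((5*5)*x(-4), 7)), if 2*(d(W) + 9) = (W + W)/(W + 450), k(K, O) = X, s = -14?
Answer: -80074381/193 ≈ -4.1489e+5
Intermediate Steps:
X = -64 (X = -8 + 4*(-14) = -8 - 56 = -64)
k(K, O) = -64
d(W) = -9 + W/(450 + W) (d(W) = -9 + ((W + W)/(W + 450))/2 = -9 + ((2*W)/(450 + W))/2 = -9 + (2*W/(450 + W))/2 = -9 + W/(450 + W))
-414884 + d(k((5*5)*x(-4), 7)) = -414884 + 2*(-2025 - 4*(-64))/(450 - 64) = -414884 + 2*(-2025 + 256)/386 = -414884 + 2*(1/386)*(-1769) = -414884 - 1769/193 = -80074381/193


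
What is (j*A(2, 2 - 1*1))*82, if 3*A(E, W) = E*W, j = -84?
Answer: -4592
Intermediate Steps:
A(E, W) = E*W/3 (A(E, W) = (E*W)/3 = E*W/3)
(j*A(2, 2 - 1*1))*82 = -28*2*(2 - 1*1)*82 = -28*2*(2 - 1)*82 = -28*2*82 = -84*2/3*82 = -56*82 = -4592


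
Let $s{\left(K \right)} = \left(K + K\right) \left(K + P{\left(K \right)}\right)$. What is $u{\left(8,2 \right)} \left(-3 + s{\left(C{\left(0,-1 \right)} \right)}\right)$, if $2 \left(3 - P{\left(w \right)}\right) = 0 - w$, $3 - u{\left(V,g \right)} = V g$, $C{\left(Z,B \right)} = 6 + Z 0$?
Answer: $-1833$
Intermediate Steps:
$C{\left(Z,B \right)} = 6$ ($C{\left(Z,B \right)} = 6 + 0 = 6$)
$u{\left(V,g \right)} = 3 - V g$
$P{\left(w \right)} = 3 + \frac{w}{2}$ ($P{\left(w \right)} = 3 - \frac{0 - w}{2} = 3 - \frac{\left(-1\right) w}{2} = 3 + \frac{w}{2}$)
$s{\left(K \right)} = 2 K \left(3 + \frac{3 K}{2}\right)$ ($s{\left(K \right)} = \left(K + K\right) \left(K + \left(3 + \frac{K}{2}\right)\right) = 2 K \left(3 + \frac{3 K}{2}\right)$)
$u{\left(8,2 \right)} \left(-3 + s{\left(C{\left(0,-1 \right)} \right)}\right) = \left(3 - 8 \cdot 2\right) \left(-3 + 3 \cdot 6 \left(2 + 6\right)\right) = \left(3 - 16\right) \left(-3 + 3 \cdot 6 \cdot 8\right) = - 13 \left(-3 + 144\right) = \left(-13\right) 141 = -1833$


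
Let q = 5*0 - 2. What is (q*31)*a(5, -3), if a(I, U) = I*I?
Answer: -1550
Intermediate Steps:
a(I, U) = I²
q = -2 (q = 0 - 2 = -2)
(q*31)*a(5, -3) = -2*31*5² = -62*25 = -1550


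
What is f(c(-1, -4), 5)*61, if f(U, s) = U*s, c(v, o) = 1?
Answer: 305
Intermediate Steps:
f(c(-1, -4), 5)*61 = (1*5)*61 = 5*61 = 305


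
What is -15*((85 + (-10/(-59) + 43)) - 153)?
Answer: 21975/59 ≈ 372.46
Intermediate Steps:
-15*((85 + (-10/(-59) + 43)) - 153) = -15*((85 + (-10*(-1/59) + 43)) - 153) = -15*((85 + (10/59 + 43)) - 153) = -15*((85 + 2547/59) - 153) = -15*(7562/59 - 153) = -15*(-1465/59) = 21975/59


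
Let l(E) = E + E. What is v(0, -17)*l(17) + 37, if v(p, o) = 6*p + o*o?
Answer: 9863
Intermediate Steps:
l(E) = 2*E
v(p, o) = o² + 6*p (v(p, o) = 6*p + o² = o² + 6*p)
v(0, -17)*l(17) + 37 = ((-17)² + 6*0)*(2*17) + 37 = (289 + 0)*34 + 37 = 289*34 + 37 = 9826 + 37 = 9863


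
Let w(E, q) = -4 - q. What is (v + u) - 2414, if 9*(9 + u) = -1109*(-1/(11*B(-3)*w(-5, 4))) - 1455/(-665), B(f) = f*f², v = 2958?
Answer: 1522417433/2844072 ≈ 535.29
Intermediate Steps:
B(f) = f³
u = -24757735/2844072 (u = -9 + (-1109*1/(297*(-4 - 1*4)) - 1455/(-665))/9 = -9 + (-1109*1/(297*(-4 - 4)) - 1455*(-1/665))/9 = -9 + (-1109/(-27*(-8)*(-11)) + 291/133)/9 = -9 + (-1109/(216*(-11)) + 291/133)/9 = -9 + (-1109/(-2376) + 291/133)/9 = -9 + (-1109*(-1/2376) + 291/133)/9 = -9 + (1109/2376 + 291/133)/9 = -9 + (⅑)*(838913/316008) = -9 + 838913/2844072 = -24757735/2844072 ≈ -8.7050)
(v + u) - 2414 = (2958 - 24757735/2844072) - 2414 = 8388007241/2844072 - 2414 = 1522417433/2844072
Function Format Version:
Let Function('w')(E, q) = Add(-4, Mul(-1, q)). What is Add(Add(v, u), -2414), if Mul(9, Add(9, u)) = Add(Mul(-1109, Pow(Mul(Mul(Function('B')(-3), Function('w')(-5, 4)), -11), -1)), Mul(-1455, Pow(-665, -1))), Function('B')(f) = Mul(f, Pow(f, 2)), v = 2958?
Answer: Rational(1522417433, 2844072) ≈ 535.29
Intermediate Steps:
Function('B')(f) = Pow(f, 3)
u = Rational(-24757735, 2844072) (u = Add(-9, Mul(Rational(1, 9), Add(Mul(-1109, Pow(Mul(Mul(Pow(-3, 3), Add(-4, Mul(-1, 4))), -11), -1)), Mul(-1455, Pow(-665, -1))))) = Add(-9, Mul(Rational(1, 9), Add(Mul(-1109, Pow(Mul(Mul(-27, Add(-4, -4)), -11), -1)), Mul(-1455, Rational(-1, 665))))) = Add(-9, Mul(Rational(1, 9), Add(Mul(-1109, Pow(Mul(Mul(-27, -8), -11), -1)), Rational(291, 133)))) = Add(-9, Mul(Rational(1, 9), Add(Mul(-1109, Pow(Mul(216, -11), -1)), Rational(291, 133)))) = Add(-9, Mul(Rational(1, 9), Add(Mul(-1109, Pow(-2376, -1)), Rational(291, 133)))) = Add(-9, Mul(Rational(1, 9), Add(Mul(-1109, Rational(-1, 2376)), Rational(291, 133)))) = Add(-9, Mul(Rational(1, 9), Add(Rational(1109, 2376), Rational(291, 133)))) = Add(-9, Mul(Rational(1, 9), Rational(838913, 316008))) = Add(-9, Rational(838913, 2844072)) = Rational(-24757735, 2844072) ≈ -8.7050)
Add(Add(v, u), -2414) = Add(Add(2958, Rational(-24757735, 2844072)), -2414) = Add(Rational(8388007241, 2844072), -2414) = Rational(1522417433, 2844072)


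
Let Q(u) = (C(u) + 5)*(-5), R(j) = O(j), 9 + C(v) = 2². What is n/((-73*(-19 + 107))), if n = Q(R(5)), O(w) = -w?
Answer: 0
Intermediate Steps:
C(v) = -5 (C(v) = -9 + 2² = -9 + 4 = -5)
R(j) = -j
Q(u) = 0 (Q(u) = (-5 + 5)*(-5) = 0*(-5) = 0)
n = 0
n/((-73*(-19 + 107))) = 0/((-73*(-19 + 107))) = 0/((-73*88)) = 0/(-6424) = 0*(-1/6424) = 0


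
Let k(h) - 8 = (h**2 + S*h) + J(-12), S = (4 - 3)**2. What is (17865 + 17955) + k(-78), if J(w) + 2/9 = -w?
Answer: 376612/9 ≈ 41846.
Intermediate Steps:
S = 1 (S = 1**2 = 1)
J(w) = -2/9 - w
k(h) = 178/9 + h + h**2 (k(h) = 8 + ((h**2 + 1*h) + (-2/9 - 1*(-12))) = 8 + ((h**2 + h) + (-2/9 + 12)) = 8 + ((h + h**2) + 106/9) = 8 + (106/9 + h + h**2) = 178/9 + h + h**2)
(17865 + 17955) + k(-78) = (17865 + 17955) + (178/9 - 78 + (-78)**2) = 35820 + (178/9 - 78 + 6084) = 35820 + 54232/9 = 376612/9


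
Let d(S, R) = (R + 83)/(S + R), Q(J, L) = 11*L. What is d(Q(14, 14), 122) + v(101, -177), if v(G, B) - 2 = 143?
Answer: 40225/276 ≈ 145.74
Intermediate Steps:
v(G, B) = 145 (v(G, B) = 2 + 143 = 145)
d(S, R) = (83 + R)/(R + S)
d(Q(14, 14), 122) + v(101, -177) = (83 + 122)/(122 + 11*14) + 145 = 205/(122 + 154) + 145 = 205/276 + 145 = 40225/276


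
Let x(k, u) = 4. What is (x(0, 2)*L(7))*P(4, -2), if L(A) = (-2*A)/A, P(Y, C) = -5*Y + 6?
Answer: 112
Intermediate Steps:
P(Y, C) = 6 - 5*Y
L(A) = -2
(x(0, 2)*L(7))*P(4, -2) = (4*(-2))*(6 - 5*4) = -8*(6 - 20) = -8*(-14) = 112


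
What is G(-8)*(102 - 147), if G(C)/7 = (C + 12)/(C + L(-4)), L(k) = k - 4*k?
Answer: -315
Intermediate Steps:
L(k) = -3*k
G(C) = 7 (G(C) = 7*((C + 12)/(C - 3*(-4))) = 7*((12 + C)/(C + 12)) = 7*((12 + C)/(12 + C)) = 7*1 = 7)
G(-8)*(102 - 147) = 7*(102 - 147) = 7*(-45) = -315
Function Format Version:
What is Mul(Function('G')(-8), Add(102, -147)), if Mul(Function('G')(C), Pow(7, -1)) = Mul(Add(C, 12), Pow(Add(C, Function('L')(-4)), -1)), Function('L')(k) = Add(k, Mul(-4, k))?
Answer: -315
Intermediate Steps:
Function('L')(k) = Mul(-3, k)
Function('G')(C) = 7 (Function('G')(C) = Mul(7, Mul(Add(C, 12), Pow(Add(C, Mul(-3, -4)), -1))) = Mul(7, Mul(Add(12, C), Pow(Add(C, 12), -1))) = Mul(7, Mul(Add(12, C), Pow(Add(12, C), -1))) = Mul(7, 1) = 7)
Mul(Function('G')(-8), Add(102, -147)) = Mul(7, Add(102, -147)) = Mul(7, -45) = -315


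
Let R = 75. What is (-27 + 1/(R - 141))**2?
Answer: 3179089/4356 ≈ 729.82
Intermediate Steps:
(-27 + 1/(R - 141))**2 = (-27 + 1/(75 - 141))**2 = (-27 + 1/(-66))**2 = (-27 - 1/66)**2 = (-1783/66)**2 = 3179089/4356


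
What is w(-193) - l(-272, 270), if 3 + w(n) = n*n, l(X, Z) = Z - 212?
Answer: 37188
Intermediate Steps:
l(X, Z) = -212 + Z
w(n) = -3 + n² (w(n) = -3 + n*n = -3 + n²)
w(-193) - l(-272, 270) = (-3 + (-193)²) - (-212 + 270) = (-3 + 37249) - 1*58 = 37246 - 58 = 37188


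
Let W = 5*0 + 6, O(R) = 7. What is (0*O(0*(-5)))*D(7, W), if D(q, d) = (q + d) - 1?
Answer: 0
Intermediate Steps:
W = 6 (W = 0 + 6 = 6)
D(q, d) = -1 + d + q (D(q, d) = (d + q) - 1 = -1 + d + q)
(0*O(0*(-5)))*D(7, W) = (0*7)*(-1 + 6 + 7) = 0*12 = 0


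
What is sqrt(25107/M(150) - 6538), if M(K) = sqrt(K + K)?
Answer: sqrt(-653800 + 83690*sqrt(3))/10 ≈ 71.333*I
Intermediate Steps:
M(K) = sqrt(2)*sqrt(K) (M(K) = sqrt(2*K) = sqrt(2)*sqrt(K))
sqrt(25107/M(150) - 6538) = sqrt(25107/((sqrt(2)*sqrt(150))) - 6538) = sqrt(25107/((sqrt(2)*(5*sqrt(6)))) - 6538) = sqrt(25107/((10*sqrt(3))) - 6538) = sqrt(25107*(sqrt(3)/30) - 6538) = sqrt(8369*sqrt(3)/10 - 6538) = sqrt(-6538 + 8369*sqrt(3)/10)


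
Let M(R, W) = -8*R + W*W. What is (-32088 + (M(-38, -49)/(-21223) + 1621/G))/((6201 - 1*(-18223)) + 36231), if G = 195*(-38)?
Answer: -265594278967/502039615350 ≈ -0.52903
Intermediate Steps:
M(R, W) = W**2 - 8*R (M(R, W) = -8*R + W**2 = W**2 - 8*R)
G = -7410
(-32088 + (M(-38, -49)/(-21223) + 1621/G))/((6201 - 1*(-18223)) + 36231) = (-32088 + (((-49)**2 - 8*(-38))/(-21223) + 1621/(-7410)))/((6201 - 1*(-18223)) + 36231) = (-32088 + ((2401 + 304)*(-1/21223) + 1621*(-1/7410)))/((6201 + 18223) + 36231) = (-32088 + (2705*(-1/21223) - 1621/7410))/(24424 + 36231) = (-32088 + (-2705/21223 - 1621/7410))/60655 = (-32088 - 2865607/8276970)*(1/60655) = -265594278967/8276970*1/60655 = -265594278967/502039615350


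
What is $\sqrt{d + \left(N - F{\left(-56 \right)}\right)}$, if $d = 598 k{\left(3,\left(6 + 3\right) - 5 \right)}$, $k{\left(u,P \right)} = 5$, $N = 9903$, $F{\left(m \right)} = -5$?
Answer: $\sqrt{12898} \approx 113.57$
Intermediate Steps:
$d = 2990$ ($d = 598 \cdot 5 = 2990$)
$\sqrt{d + \left(N - F{\left(-56 \right)}\right)} = \sqrt{2990 + \left(9903 - -5\right)} = \sqrt{2990 + \left(9903 + 5\right)} = \sqrt{2990 + 9908} = \sqrt{12898}$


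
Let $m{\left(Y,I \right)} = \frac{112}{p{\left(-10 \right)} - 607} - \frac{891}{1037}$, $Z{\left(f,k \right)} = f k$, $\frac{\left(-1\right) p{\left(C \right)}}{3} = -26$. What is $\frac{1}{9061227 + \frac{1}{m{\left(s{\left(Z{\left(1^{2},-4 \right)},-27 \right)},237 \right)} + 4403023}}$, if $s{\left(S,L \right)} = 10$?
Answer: $\frac{2415378948696}{21886296945156358565} \approx 1.1036 \cdot 10^{-7}$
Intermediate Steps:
$p{\left(C \right)} = 78$ ($p{\left(C \right)} = \left(-3\right) \left(-26\right) = 78$)
$m{\left(Y,I \right)} = - \frac{587483}{548573}$ ($m{\left(Y,I \right)} = \frac{112}{78 - 607} - \frac{891}{1037} = \frac{112}{-529} - \frac{891}{1037} = 112 \left(- \frac{1}{529}\right) - \frac{891}{1037} = - \frac{112}{529} - \frac{891}{1037} = - \frac{587483}{548573}$)
$\frac{1}{9061227 + \frac{1}{m{\left(s{\left(Z{\left(1^{2},-4 \right)},-27 \right)},237 \right)} + 4403023}} = \frac{1}{9061227 + \frac{1}{- \frac{587483}{548573} + 4403023}} = \frac{1}{9061227 + \frac{1}{\frac{2415378948696}{548573}}} = \frac{1}{9061227 + \frac{548573}{2415378948696}} = \frac{1}{\frac{21886296945156358565}{2415378948696}} = \frac{2415378948696}{21886296945156358565}$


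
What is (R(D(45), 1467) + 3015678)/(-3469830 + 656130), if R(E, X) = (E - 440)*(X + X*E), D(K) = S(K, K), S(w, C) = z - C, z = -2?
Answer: -2989951/234475 ≈ -12.752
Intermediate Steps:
S(w, C) = -2 - C
D(K) = -2 - K
R(E, X) = (-440 + E)*(X + E*X)
(R(D(45), 1467) + 3015678)/(-3469830 + 656130) = (1467*(-440 + (-2 - 1*45)**2 - 439*(-2 - 1*45)) + 3015678)/(-3469830 + 656130) = (1467*(-440 + (-2 - 45)**2 - 439*(-2 - 45)) + 3015678)/(-2813700) = (1467*(-440 + (-47)**2 - 439*(-47)) + 3015678)*(-1/2813700) = (1467*(-440 + 2209 + 20633) + 3015678)*(-1/2813700) = (1467*22402 + 3015678)*(-1/2813700) = (32863734 + 3015678)*(-1/2813700) = 35879412*(-1/2813700) = -2989951/234475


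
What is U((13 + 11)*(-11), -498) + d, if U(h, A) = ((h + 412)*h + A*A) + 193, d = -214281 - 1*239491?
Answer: -244647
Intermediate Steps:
d = -453772 (d = -214281 - 239491 = -453772)
U(h, A) = 193 + A**2 + h*(412 + h) (U(h, A) = ((412 + h)*h + A**2) + 193 = (h*(412 + h) + A**2) + 193 = (A**2 + h*(412 + h)) + 193 = 193 + A**2 + h*(412 + h))
U((13 + 11)*(-11), -498) + d = (193 + (-498)**2 + ((13 + 11)*(-11))**2 + 412*((13 + 11)*(-11))) - 453772 = (193 + 248004 + (24*(-11))**2 + 412*(24*(-11))) - 453772 = (193 + 248004 + (-264)**2 + 412*(-264)) - 453772 = (193 + 248004 + 69696 - 108768) - 453772 = 209125 - 453772 = -244647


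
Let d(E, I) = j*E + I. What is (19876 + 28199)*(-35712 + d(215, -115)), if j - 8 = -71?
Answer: -2373558900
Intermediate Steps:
j = -63 (j = 8 - 71 = -63)
d(E, I) = I - 63*E (d(E, I) = -63*E + I = I - 63*E)
(19876 + 28199)*(-35712 + d(215, -115)) = (19876 + 28199)*(-35712 + (-115 - 63*215)) = 48075*(-35712 + (-115 - 13545)) = 48075*(-35712 - 13660) = 48075*(-49372) = -2373558900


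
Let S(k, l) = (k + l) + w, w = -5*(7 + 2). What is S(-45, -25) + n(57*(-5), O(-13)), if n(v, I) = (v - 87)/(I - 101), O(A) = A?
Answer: -2123/19 ≈ -111.74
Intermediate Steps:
w = -45 (w = -5*9 = -45)
n(v, I) = (-87 + v)/(-101 + I)
S(k, l) = -45 + k + l (S(k, l) = (k + l) - 45 = -45 + k + l)
S(-45, -25) + n(57*(-5), O(-13)) = (-45 - 45 - 25) + (-87 + 57*(-5))/(-101 - 13) = -115 + (-87 - 285)/(-114) = -115 - 1/114*(-372) = -115 + 62/19 = -2123/19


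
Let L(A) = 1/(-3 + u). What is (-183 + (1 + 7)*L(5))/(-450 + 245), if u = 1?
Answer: 187/205 ≈ 0.91220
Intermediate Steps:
L(A) = -½ (L(A) = 1/(-3 + 1) = 1/(-2) = -½)
(-183 + (1 + 7)*L(5))/(-450 + 245) = (-183 + (1 + 7)*(-½))/(-450 + 245) = (-183 + 8*(-½))/(-205) = (-183 - 4)*(-1/205) = -187*(-1/205) = 187/205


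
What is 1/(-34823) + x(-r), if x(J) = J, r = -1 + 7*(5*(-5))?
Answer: 6128847/34823 ≈ 176.00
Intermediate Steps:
r = -176 (r = -1 + 7*(-25) = -1 - 175 = -176)
1/(-34823) + x(-r) = 1/(-34823) - 1*(-176) = -1/34823 + 176 = 6128847/34823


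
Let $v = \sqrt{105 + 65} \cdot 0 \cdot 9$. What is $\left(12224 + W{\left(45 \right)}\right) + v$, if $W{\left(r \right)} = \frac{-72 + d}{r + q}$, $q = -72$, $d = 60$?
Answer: $\frac{110020}{9} \approx 12224.0$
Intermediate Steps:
$W{\left(r \right)} = - \frac{12}{-72 + r}$ ($W{\left(r \right)} = \frac{-72 + 60}{r - 72} = - \frac{12}{-72 + r}$)
$v = 0$ ($v = \sqrt{170} \cdot 0 = 0$)
$\left(12224 + W{\left(45 \right)}\right) + v = \left(12224 - \frac{12}{-72 + 45}\right) + 0 = \left(12224 - \frac{12}{-27}\right) + 0 = \left(12224 - - \frac{4}{9}\right) + 0 = \left(12224 + \frac{4}{9}\right) + 0 = \frac{110020}{9} + 0 = \frac{110020}{9}$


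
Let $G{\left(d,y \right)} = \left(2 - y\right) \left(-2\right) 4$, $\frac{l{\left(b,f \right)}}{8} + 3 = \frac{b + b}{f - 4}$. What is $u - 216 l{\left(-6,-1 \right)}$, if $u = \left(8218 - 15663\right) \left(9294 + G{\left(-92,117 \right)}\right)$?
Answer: $- \frac{380210966}{5} \approx -7.6042 \cdot 10^{7}$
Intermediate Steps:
$l{\left(b,f \right)} = -24 + \frac{16 b}{-4 + f}$ ($l{\left(b,f \right)} = -24 + 8 \frac{b + b}{f - 4} = -24 + 8 \frac{2 b}{-4 + f} = -24 + \frac{16 b}{-4 + f}$)
$G{\left(d,y \right)} = -16 + 8 y$ ($G{\left(d,y \right)} = \left(-4 + 2 y\right) 4 = -16 + 8 y$)
$u = -76043230$ ($u = \left(8218 - 15663\right) \left(9294 + \left(-16 + 8 \cdot 117\right)\right) = - 7445 \left(9294 + \left(-16 + 936\right)\right) = - 7445 \left(9294 + 920\right) = \left(-7445\right) 10214 = -76043230$)
$u - 216 l{\left(-6,-1 \right)} = -76043230 - 216 \frac{8 \left(12 - -3 + 2 \left(-6\right)\right)}{-4 - 1} = -76043230 - 216 \frac{8 \left(12 + 3 - 12\right)}{-5} = -76043230 - 216 \cdot 8 \left(- \frac{1}{5}\right) 3 = -76043230 - 216 \left(- \frac{24}{5}\right) = -76043230 - - \frac{5184}{5} = -76043230 + \frac{5184}{5} = - \frac{380210966}{5}$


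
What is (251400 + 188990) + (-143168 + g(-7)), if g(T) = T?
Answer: 297215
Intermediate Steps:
(251400 + 188990) + (-143168 + g(-7)) = (251400 + 188990) + (-143168 - 7) = 440390 - 143175 = 297215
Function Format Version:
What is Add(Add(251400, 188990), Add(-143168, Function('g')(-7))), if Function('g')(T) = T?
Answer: 297215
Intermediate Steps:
Add(Add(251400, 188990), Add(-143168, Function('g')(-7))) = Add(Add(251400, 188990), Add(-143168, -7)) = Add(440390, -143175) = 297215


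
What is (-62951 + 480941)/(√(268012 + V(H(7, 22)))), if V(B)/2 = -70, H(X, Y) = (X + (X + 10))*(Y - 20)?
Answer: 208995*√16742/33484 ≈ 807.61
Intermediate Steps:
H(X, Y) = (-20 + Y)*(10 + 2*X) (H(X, Y) = (X + (10 + X))*(-20 + Y) = (10 + 2*X)*(-20 + Y) = (-20 + Y)*(10 + 2*X))
V(B) = -140 (V(B) = 2*(-70) = -140)
(-62951 + 480941)/(√(268012 + V(H(7, 22)))) = (-62951 + 480941)/(√(268012 - 140)) = 417990/(√267872) = 417990/((4*√16742)) = 417990*(√16742/66968) = 208995*√16742/33484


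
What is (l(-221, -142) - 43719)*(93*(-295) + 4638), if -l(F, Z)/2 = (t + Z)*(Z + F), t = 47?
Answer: 2568971133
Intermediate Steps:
l(F, Z) = -2*(47 + Z)*(F + Z) (l(F, Z) = -2*(47 + Z)*(Z + F) = -2*(47 + Z)*(F + Z))
(l(-221, -142) - 43719)*(93*(-295) + 4638) = ((-94*(-221) - 94*(-142) - 2*(-142)² - 2*(-221)*(-142)) - 43719)*(93*(-295) + 4638) = ((20774 + 13348 - 2*20164 - 62764) - 43719)*(-27435 + 4638) = ((20774 + 13348 - 40328 - 62764) - 43719)*(-22797) = (-68970 - 43719)*(-22797) = -112689*(-22797) = 2568971133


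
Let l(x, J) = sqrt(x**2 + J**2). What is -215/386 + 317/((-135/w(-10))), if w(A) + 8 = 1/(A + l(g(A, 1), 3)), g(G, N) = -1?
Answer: 8671201/468990 + 317*sqrt(10)/12150 ≈ 18.572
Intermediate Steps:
l(x, J) = sqrt(J**2 + x**2)
w(A) = -8 + 1/(A + sqrt(10)) (w(A) = -8 + 1/(A + sqrt(3**2 + (-1)**2)) = -8 + 1/(A + sqrt(9 + 1)) = -8 + 1/(A + sqrt(10)))
-215/386 + 317/((-135/w(-10))) = -215/386 + 317/((-135*(-10 + sqrt(10))/(1 - 8*(-10) - 8*sqrt(10)))) = -215*1/386 + 317/((-135*(-10 + sqrt(10))/(1 + 80 - 8*sqrt(10)))) = -215/386 + 317/((-135*(-10 + sqrt(10))/(81 - 8*sqrt(10)))) = -215/386 + 317*(-(81 - 8*sqrt(10))/(135*(-10 + sqrt(10)))) = -215/386 - 317*(81 - 8*sqrt(10))/(135*(-10 + sqrt(10)))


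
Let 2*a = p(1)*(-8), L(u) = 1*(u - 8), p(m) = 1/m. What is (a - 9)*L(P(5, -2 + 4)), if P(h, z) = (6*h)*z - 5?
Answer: -611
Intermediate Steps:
P(h, z) = -5 + 6*h*z (P(h, z) = 6*h*z - 5 = -5 + 6*h*z)
L(u) = -8 + u (L(u) = 1*(-8 + u) = -8 + u)
a = -4 (a = (-8/1)/2 = (1*(-8))/2 = (1/2)*(-8) = -4)
(a - 9)*L(P(5, -2 + 4)) = (-4 - 9)*(-8 + (-5 + 6*5*(-2 + 4))) = -13*(-8 + (-5 + 6*5*2)) = -13*(-8 + (-5 + 60)) = -13*(-8 + 55) = -13*47 = -611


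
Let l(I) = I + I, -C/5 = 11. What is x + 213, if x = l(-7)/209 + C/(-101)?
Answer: 4506298/21109 ≈ 213.48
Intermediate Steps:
C = -55 (C = -5*11 = -55)
l(I) = 2*I
x = 10081/21109 (x = (2*(-7))/209 - 55/(-101) = -14*1/209 - 55*(-1/101) = -14/209 + 55/101 = 10081/21109 ≈ 0.47757)
x + 213 = 10081/21109 + 213 = 4506298/21109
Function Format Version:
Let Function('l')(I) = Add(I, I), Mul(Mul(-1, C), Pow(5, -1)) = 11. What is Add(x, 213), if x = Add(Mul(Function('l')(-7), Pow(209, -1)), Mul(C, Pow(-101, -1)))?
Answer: Rational(4506298, 21109) ≈ 213.48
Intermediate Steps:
C = -55 (C = Mul(-5, 11) = -55)
Function('l')(I) = Mul(2, I)
x = Rational(10081, 21109) (x = Add(Mul(Mul(2, -7), Pow(209, -1)), Mul(-55, Pow(-101, -1))) = Add(Mul(-14, Rational(1, 209)), Mul(-55, Rational(-1, 101))) = Add(Rational(-14, 209), Rational(55, 101)) = Rational(10081, 21109) ≈ 0.47757)
Add(x, 213) = Add(Rational(10081, 21109), 213) = Rational(4506298, 21109)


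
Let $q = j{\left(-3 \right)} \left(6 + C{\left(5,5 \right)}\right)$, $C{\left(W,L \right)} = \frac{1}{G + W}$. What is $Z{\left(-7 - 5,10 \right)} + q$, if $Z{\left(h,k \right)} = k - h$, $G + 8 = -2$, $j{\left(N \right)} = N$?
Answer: $\frac{23}{5} \approx 4.6$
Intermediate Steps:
$G = -10$ ($G = -8 - 2 = -10$)
$C{\left(W,L \right)} = \frac{1}{-10 + W}$
$q = - \frac{87}{5}$ ($q = - 3 \left(6 + \frac{1}{-10 + 5}\right) = - 3 \left(6 + \frac{1}{-5}\right) = - 3 \left(6 - \frac{1}{5}\right) = \left(-3\right) \frac{29}{5} = - \frac{87}{5} \approx -17.4$)
$Z{\left(-7 - 5,10 \right)} + q = \left(10 - \left(-7 - 5\right)\right) - \frac{87}{5} = \left(10 - -12\right) - \frac{87}{5} = \left(10 + 12\right) - \frac{87}{5} = 22 - \frac{87}{5} = \frac{23}{5}$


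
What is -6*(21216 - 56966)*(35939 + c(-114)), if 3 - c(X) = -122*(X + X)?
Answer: 1743027000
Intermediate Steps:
c(X) = 3 + 244*X (c(X) = 3 - (-122)*(X + X) = 3 - (-122)*2*X = 3 - (-244)*X = 3 + 244*X)
-6*(21216 - 56966)*(35939 + c(-114)) = -6*(21216 - 56966)*(35939 + (3 + 244*(-114))) = -(-214500)*(35939 + (3 - 27816)) = -(-214500)*(35939 - 27813) = -(-214500)*8126 = -6*(-290504500) = 1743027000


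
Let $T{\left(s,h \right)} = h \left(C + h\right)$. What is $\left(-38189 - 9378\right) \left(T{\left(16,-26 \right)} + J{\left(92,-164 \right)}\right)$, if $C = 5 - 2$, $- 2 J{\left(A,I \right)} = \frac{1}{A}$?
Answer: $- \frac{5233844577}{184} \approx -2.8445 \cdot 10^{7}$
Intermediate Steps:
$J{\left(A,I \right)} = - \frac{1}{2 A}$
$C = 3$ ($C = 5 - 2 = 3$)
$T{\left(s,h \right)} = h \left(3 + h\right)$
$\left(-38189 - 9378\right) \left(T{\left(16,-26 \right)} + J{\left(92,-164 \right)}\right) = \left(-38189 - 9378\right) \left(- 26 \left(3 - 26\right) - \frac{1}{2 \cdot 92}\right) = - 47567 \left(\left(-26\right) \left(-23\right) - \frac{1}{184}\right) = - 47567 \left(598 - \frac{1}{184}\right) = \left(-47567\right) \frac{110031}{184} = - \frac{5233844577}{184}$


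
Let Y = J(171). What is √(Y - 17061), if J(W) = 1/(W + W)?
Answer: I*√221724718/114 ≈ 130.62*I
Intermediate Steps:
J(W) = 1/(2*W)
Y = 1/342 (Y = (½)/171 = (½)*(1/171) = 1/342 ≈ 0.0029240)
√(Y - 17061) = √(1/342 - 17061) = √(-5834861/342) = I*√221724718/114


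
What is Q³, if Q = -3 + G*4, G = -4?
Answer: -6859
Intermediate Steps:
Q = -19 (Q = -3 - 4*4 = -3 - 16 = -19)
Q³ = (-19)³ = -6859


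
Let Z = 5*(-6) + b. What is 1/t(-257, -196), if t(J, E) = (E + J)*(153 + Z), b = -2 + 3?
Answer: -1/56172 ≈ -1.7802e-5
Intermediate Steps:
b = 1
Z = -29 (Z = 5*(-6) + 1 = -30 + 1 = -29)
t(J, E) = 124*E + 124*J (t(J, E) = (E + J)*(153 - 29) = (E + J)*124 = 124*E + 124*J)
1/t(-257, -196) = 1/(124*(-196) + 124*(-257)) = 1/(-24304 - 31868) = 1/(-56172) = -1/56172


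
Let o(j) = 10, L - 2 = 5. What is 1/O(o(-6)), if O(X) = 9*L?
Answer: 1/63 ≈ 0.015873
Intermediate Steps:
L = 7 (L = 2 + 5 = 7)
O(X) = 63 (O(X) = 9*7 = 63)
1/O(o(-6)) = 1/63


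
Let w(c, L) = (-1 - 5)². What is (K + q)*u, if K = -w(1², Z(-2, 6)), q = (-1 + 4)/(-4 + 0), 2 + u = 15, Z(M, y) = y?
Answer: -1911/4 ≈ -477.75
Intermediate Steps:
u = 13 (u = -2 + 15 = 13)
q = -¾ (q = 3/(-4) = 3*(-¼) = -¾ ≈ -0.75000)
w(c, L) = 36 (w(c, L) = (-6)² = 36)
K = -36 (K = -1*36 = -36)
(K + q)*u = (-36 - ¾)*13 = -147/4*13 = -1911/4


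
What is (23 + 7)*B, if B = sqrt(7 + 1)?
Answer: 60*sqrt(2) ≈ 84.853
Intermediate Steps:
B = 2*sqrt(2) (B = sqrt(8) = 2*sqrt(2) ≈ 2.8284)
(23 + 7)*B = (23 + 7)*(2*sqrt(2)) = 30*(2*sqrt(2)) = 60*sqrt(2)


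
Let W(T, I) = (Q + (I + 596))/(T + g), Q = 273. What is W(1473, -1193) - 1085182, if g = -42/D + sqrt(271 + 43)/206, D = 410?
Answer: -2099229502147080169226/1934448854309723 + 1402458300*sqrt(314)/1934448854309723 ≈ -1.0852e+6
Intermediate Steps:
g = -21/205 + sqrt(314)/206 (g = -42/410 + sqrt(271 + 43)/206 = -42*1/410 + sqrt(314)*(1/206) = -21/205 + sqrt(314)/206 ≈ -0.016419)
W(T, I) = (869 + I)/(-21/205 + T + sqrt(314)/206) (W(T, I) = (273 + (I + 596))/(T + (-21/205 + sqrt(314)/206)) = (273 + (596 + I))/(-21/205 + T + sqrt(314)/206) = (869 + I)/(-21/205 + T + sqrt(314)/206))
W(1473, -1193) - 1085182 = 42230*(869 - 1193)/(-4326 + 205*sqrt(314) + 42230*1473) - 1085182 = 42230*(-324)/(-4326 + 205*sqrt(314) + 62204790) - 1085182 = 42230*(-324)/(62200464 + 205*sqrt(314)) - 1085182 = -13682520/(62200464 + 205*sqrt(314)) - 1085182 = -1085182 - 13682520/(62200464 + 205*sqrt(314))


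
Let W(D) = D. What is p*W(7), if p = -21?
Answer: -147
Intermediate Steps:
p*W(7) = -21*7 = -147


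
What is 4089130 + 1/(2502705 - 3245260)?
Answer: 3036403927149/742555 ≈ 4.0891e+6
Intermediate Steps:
4089130 + 1/(2502705 - 3245260) = 4089130 + 1/(-742555) = 4089130 - 1/742555 = 3036403927149/742555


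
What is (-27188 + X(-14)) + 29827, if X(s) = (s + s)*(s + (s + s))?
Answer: 3815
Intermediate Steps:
X(s) = 6*s² (X(s) = (2*s)*(s + 2*s) = (2*s)*(3*s) = 6*s²)
(-27188 + X(-14)) + 29827 = (-27188 + 6*(-14)²) + 29827 = (-27188 + 6*196) + 29827 = (-27188 + 1176) + 29827 = -26012 + 29827 = 3815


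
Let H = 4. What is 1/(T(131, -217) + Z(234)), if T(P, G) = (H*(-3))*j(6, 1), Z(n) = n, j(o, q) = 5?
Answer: 1/174 ≈ 0.0057471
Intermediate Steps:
T(P, G) = -60 (T(P, G) = (4*(-3))*5 = -12*5 = -60)
1/(T(131, -217) + Z(234)) = 1/(-60 + 234) = 1/174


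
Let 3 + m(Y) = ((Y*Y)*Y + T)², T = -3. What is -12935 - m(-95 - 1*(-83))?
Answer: -3009293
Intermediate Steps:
m(Y) = -3 + (-3 + Y³)² (m(Y) = -3 + ((Y*Y)*Y - 3)² = -3 + (Y²*Y - 3)² = -3 + (Y³ - 3)² = -3 + (-3 + Y³)²)
-12935 - m(-95 - 1*(-83)) = -12935 - (-3 + (-3 + (-95 - 1*(-83))³)²) = -12935 - (-3 + (-3 + (-95 + 83)³)²) = -12935 - (-3 + (-3 + (-12)³)²) = -12935 - (-3 + (-3 - 1728)²) = -12935 - (-3 + (-1731)²) = -12935 - (-3 + 2996361) = -12935 - 1*2996358 = -12935 - 2996358 = -3009293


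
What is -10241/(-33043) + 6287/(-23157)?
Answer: 29409496/765176751 ≈ 0.038435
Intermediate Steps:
-10241/(-33043) + 6287/(-23157) = -10241*(-1/33043) + 6287*(-1/23157) = 10241/33043 - 6287/23157 = 29409496/765176751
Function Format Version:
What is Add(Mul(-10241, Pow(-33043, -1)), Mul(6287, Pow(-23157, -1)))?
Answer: Rational(29409496, 765176751) ≈ 0.038435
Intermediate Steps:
Add(Mul(-10241, Pow(-33043, -1)), Mul(6287, Pow(-23157, -1))) = Add(Mul(-10241, Rational(-1, 33043)), Mul(6287, Rational(-1, 23157))) = Add(Rational(10241, 33043), Rational(-6287, 23157)) = Rational(29409496, 765176751)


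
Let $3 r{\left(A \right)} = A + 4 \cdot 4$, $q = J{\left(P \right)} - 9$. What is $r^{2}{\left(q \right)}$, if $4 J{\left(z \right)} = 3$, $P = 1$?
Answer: $\frac{961}{144} \approx 6.6736$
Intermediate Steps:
$J{\left(z \right)} = \frac{3}{4}$ ($J{\left(z \right)} = \frac{1}{4} \cdot 3 = \frac{3}{4}$)
$q = - \frac{33}{4}$ ($q = \frac{3}{4} - 9 = - \frac{33}{4} \approx -8.25$)
$r{\left(A \right)} = \frac{16}{3} + \frac{A}{3}$ ($r{\left(A \right)} = \frac{A + 4 \cdot 4}{3} = \frac{A + 16}{3} = \frac{16 + A}{3} = \frac{16}{3} + \frac{A}{3}$)
$r^{2}{\left(q \right)} = \left(\frac{16}{3} + \frac{1}{3} \left(- \frac{33}{4}\right)\right)^{2} = \left(\frac{16}{3} - \frac{11}{4}\right)^{2} = \left(\frac{31}{12}\right)^{2} = \frac{961}{144}$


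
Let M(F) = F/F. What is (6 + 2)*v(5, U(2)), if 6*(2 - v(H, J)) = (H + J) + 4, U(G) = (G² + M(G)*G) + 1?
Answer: -16/3 ≈ -5.3333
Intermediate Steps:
M(F) = 1
U(G) = 1 + G + G² (U(G) = (G² + 1*G) + 1 = (G² + G) + 1 = (G + G²) + 1 = 1 + G + G²)
v(H, J) = 4/3 - H/6 - J/6 (v(H, J) = 2 - ((H + J) + 4)/6 = 2 - (4 + H + J)/6 = 2 + (-⅔ - H/6 - J/6) = 4/3 - H/6 - J/6)
(6 + 2)*v(5, U(2)) = (6 + 2)*(4/3 - ⅙*5 - (1 + 2 + 2²)/6) = 8*(4/3 - ⅚ - (1 + 2 + 4)/6) = 8*(4/3 - ⅚ - ⅙*7) = 8*(4/3 - ⅚ - 7/6) = 8*(-⅔) = -16/3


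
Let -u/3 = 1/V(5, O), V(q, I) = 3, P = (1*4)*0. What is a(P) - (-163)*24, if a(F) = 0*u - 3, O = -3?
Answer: 3909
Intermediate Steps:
P = 0 (P = 4*0 = 0)
u = -1 (u = -3/3 = -3*⅓ = -1)
a(F) = -3 (a(F) = 0*(-1) - 3 = 0 - 3 = -3)
a(P) - (-163)*24 = -3 - (-163)*24 = -3 - 1*(-3912) = -3 + 3912 = 3909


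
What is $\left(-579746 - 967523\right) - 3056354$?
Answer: $-4603623$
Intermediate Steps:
$\left(-579746 - 967523\right) - 3056354 = -1547269 - 3056354 = -4603623$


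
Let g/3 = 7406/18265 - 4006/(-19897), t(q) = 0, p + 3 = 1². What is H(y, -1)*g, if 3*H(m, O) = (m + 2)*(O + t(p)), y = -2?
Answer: 0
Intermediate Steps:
p = -2 (p = -3 + 1² = -3 + 1 = -2)
H(m, O) = O*(2 + m)/3 (H(m, O) = ((m + 2)*(O + 0))/3 = ((2 + m)*O)/3 = (O*(2 + m))/3 = O*(2 + m)/3)
g = 661580316/363418705 (g = 3*(7406/18265 - 4006/(-19897)) = 3*(7406*(1/18265) - 4006*(-1/19897)) = 3*(7406/18265 + 4006/19897) = 3*(220526772/363418705) = 661580316/363418705 ≈ 1.8204)
H(y, -1)*g = ((⅓)*(-1)*(2 - 2))*(661580316/363418705) = ((⅓)*(-1)*0)*(661580316/363418705) = 0*(661580316/363418705) = 0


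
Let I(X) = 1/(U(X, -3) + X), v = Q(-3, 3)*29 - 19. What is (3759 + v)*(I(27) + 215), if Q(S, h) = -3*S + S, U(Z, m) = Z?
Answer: 22722727/27 ≈ 8.4158e+5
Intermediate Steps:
Q(S, h) = -2*S
v = 155 (v = -2*(-3)*29 - 19 = 6*29 - 19 = 174 - 19 = 155)
I(X) = 1/(2*X) (I(X) = 1/(X + X) = 1/(2*X))
(3759 + v)*(I(27) + 215) = (3759 + 155)*((½)/27 + 215) = 3914*((½)*(1/27) + 215) = 3914*(1/54 + 215) = 3914*(11611/54) = 22722727/27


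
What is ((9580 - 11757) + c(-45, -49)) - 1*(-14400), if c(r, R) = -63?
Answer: 12160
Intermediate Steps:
((9580 - 11757) + c(-45, -49)) - 1*(-14400) = ((9580 - 11757) - 63) - 1*(-14400) = (-2177 - 63) + 14400 = -2240 + 14400 = 12160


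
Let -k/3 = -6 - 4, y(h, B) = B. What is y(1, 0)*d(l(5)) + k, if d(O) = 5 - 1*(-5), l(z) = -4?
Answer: 30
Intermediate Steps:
d(O) = 10 (d(O) = 5 + 5 = 10)
k = 30 (k = -3*(-6 - 4) = -3*(-10) = 30)
y(1, 0)*d(l(5)) + k = 0*10 + 30 = 0 + 30 = 30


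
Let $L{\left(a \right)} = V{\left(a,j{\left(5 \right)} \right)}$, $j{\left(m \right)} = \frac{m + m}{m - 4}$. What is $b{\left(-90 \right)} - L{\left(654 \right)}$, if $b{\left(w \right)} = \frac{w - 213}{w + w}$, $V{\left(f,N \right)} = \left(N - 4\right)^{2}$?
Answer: $- \frac{2059}{60} \approx -34.317$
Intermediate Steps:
$j{\left(m \right)} = \frac{2 m}{-4 + m}$
$V{\left(f,N \right)} = \left(-4 + N\right)^{2}$
$L{\left(a \right)} = 36$ ($L{\left(a \right)} = \left(-4 + 2 \cdot 5 \frac{1}{-4 + 5}\right)^{2} = \left(-4 + 2 \cdot 5 \cdot 1^{-1}\right)^{2} = \left(-4 + 2 \cdot 5 \cdot 1\right)^{2} = \left(-4 + 10\right)^{2} = 6^{2} = 36$)
$b{\left(w \right)} = \frac{-213 + w}{2 w}$
$b{\left(-90 \right)} - L{\left(654 \right)} = \frac{-213 - 90}{2 \left(-90\right)} - 36 = \frac{1}{2} \left(- \frac{1}{90}\right) \left(-303\right) - 36 = \frac{101}{60} - 36 = - \frac{2059}{60}$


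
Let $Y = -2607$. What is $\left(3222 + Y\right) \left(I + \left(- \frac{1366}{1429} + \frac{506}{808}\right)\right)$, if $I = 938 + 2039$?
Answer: $\frac{1056864834075}{577316} \approx 1.8307 \cdot 10^{6}$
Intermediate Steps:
$I = 2977$
$\left(3222 + Y\right) \left(I + \left(- \frac{1366}{1429} + \frac{506}{808}\right)\right) = \left(3222 - 2607\right) \left(2977 + \left(- \frac{1366}{1429} + \frac{506}{808}\right)\right) = 615 \left(2977 + \left(\left(-1366\right) \frac{1}{1429} + 506 \cdot \frac{1}{808}\right)\right) = 615 \left(2977 + \left(- \frac{1366}{1429} + \frac{253}{404}\right)\right) = 615 \left(2977 - \frac{190327}{577316}\right) = 615 \cdot \frac{1718479405}{577316} = \frac{1056864834075}{577316}$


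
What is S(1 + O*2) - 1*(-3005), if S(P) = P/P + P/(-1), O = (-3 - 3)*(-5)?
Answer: 2945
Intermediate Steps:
O = 30 (O = -6*(-5) = 30)
S(P) = 1 - P (S(P) = 1 + P*(-1) = 1 - P)
S(1 + O*2) - 1*(-3005) = (1 - (1 + 30*2)) - 1*(-3005) = (1 - (1 + 60)) + 3005 = (1 - 1*61) + 3005 = (1 - 61) + 3005 = -60 + 3005 = 2945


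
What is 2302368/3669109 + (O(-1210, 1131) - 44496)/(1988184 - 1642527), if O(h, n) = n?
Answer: 7318605793/14577623099 ≈ 0.50204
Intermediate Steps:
2302368/3669109 + (O(-1210, 1131) - 44496)/(1988184 - 1642527) = 2302368/3669109 + (1131 - 44496)/(1988184 - 1642527) = 2302368*(1/3669109) - 43365/345657 = 79392/126521 - 43365*1/345657 = 79392/126521 - 14455/115219 = 7318605793/14577623099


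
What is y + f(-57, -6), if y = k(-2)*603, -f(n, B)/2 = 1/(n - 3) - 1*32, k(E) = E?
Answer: -34259/30 ≈ -1142.0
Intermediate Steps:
f(n, B) = 64 - 2/(-3 + n) (f(n, B) = -2*(1/(n - 3) - 1*32) = -2*(1/(-3 + n) - 32) = -2*(-32 + 1/(-3 + n)) = 64 - 2/(-3 + n))
y = -1206 (y = -2*603 = -1206)
y + f(-57, -6) = -1206 + 2*(-97 + 32*(-57))/(-3 - 57) = -1206 + 2*(-97 - 1824)/(-60) = -1206 + 2*(-1/60)*(-1921) = -1206 + 1921/30 = -34259/30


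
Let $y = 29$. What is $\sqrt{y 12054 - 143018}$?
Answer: $2 \sqrt{51637} \approx 454.48$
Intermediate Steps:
$\sqrt{y 12054 - 143018} = \sqrt{29 \cdot 12054 - 143018} = \sqrt{349566 - 143018} = \sqrt{206548} = 2 \sqrt{51637}$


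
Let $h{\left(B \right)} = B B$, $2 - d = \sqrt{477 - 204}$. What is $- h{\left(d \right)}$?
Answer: $-277 + 4 \sqrt{273} \approx -210.91$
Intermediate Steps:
$d = 2 - \sqrt{273}$ ($d = 2 - \sqrt{477 - 204} = 2 - \sqrt{273} \approx -14.523$)
$h{\left(B \right)} = B^{2}$
$- h{\left(d \right)} = - \left(2 - \sqrt{273}\right)^{2}$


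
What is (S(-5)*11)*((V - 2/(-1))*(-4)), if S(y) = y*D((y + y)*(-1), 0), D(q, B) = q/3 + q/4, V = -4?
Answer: -7700/3 ≈ -2566.7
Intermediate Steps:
D(q, B) = 7*q/12 (D(q, B) = q*(1/3) + q*(1/4) = q/3 + q/4 = 7*q/12)
S(y) = -7*y**2/6 (S(y) = y*(7*((y + y)*(-1))/12) = y*(7*((2*y)*(-1))/12) = y*(7*(-2*y)/12) = y*(-7*y/6) = -7*y**2/6)
(S(-5)*11)*((V - 2/(-1))*(-4)) = (-7/6*(-5)**2*11)*((-4 - 2/(-1))*(-4)) = (-7/6*25*11)*((-4 - 2*(-1))*(-4)) = (-175/6*11)*((-4 + 2)*(-4)) = -(-1925)*(-4)/3 = -1925/6*8 = -7700/3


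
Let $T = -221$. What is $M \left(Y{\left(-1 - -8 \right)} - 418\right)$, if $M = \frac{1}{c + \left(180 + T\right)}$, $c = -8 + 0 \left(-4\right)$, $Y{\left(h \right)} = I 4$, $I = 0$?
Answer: $\frac{418}{49} \approx 8.5306$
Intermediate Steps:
$Y{\left(h \right)} = 0$ ($Y{\left(h \right)} = 0 \cdot 4 = 0$)
$c = -8$ ($c = -8 + 0 = -8$)
$M = - \frac{1}{49}$ ($M = \frac{1}{-8 + \left(180 - 221\right)} = \frac{1}{-8 - 41} = \frac{1}{-49} = - \frac{1}{49} \approx -0.020408$)
$M \left(Y{\left(-1 - -8 \right)} - 418\right) = - \frac{0 - 418}{49} = \left(- \frac{1}{49}\right) \left(-418\right) = \frac{418}{49}$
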